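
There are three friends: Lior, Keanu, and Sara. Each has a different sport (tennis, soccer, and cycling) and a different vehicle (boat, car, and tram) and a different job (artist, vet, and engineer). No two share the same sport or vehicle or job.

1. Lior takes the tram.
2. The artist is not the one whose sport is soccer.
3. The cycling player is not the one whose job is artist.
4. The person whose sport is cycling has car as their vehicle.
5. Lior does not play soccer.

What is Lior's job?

artist

With clues 1–5, engineer and vet are impossible for Lior's job.
That leaves artist.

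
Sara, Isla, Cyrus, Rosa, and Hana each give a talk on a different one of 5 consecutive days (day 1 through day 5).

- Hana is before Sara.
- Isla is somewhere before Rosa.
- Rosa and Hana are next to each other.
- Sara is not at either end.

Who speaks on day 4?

With clues 1–3, Isla is ruled out for day 4.
With clues 1–4, Cyrus, Hana, and Rosa are ruled out for day 4.
So day 4 is Sara.

Sara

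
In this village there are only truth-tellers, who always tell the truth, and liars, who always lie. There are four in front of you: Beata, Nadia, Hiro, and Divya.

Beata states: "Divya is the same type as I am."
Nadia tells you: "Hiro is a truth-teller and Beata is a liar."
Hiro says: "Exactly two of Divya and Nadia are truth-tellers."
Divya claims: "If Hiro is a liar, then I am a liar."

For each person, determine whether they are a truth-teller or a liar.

Consider Beata. Suppose Beata is a truth-teller.
Then no assignment of the remaining roles makes every statement match its speaker's type — contradiction.
So Beata is a liar.
Consider Nadia. Suppose Nadia is a liar.
Then no assignment of the remaining roles makes every statement match its speaker's type — contradiction.
So Nadia is a truth-teller.
Consider Hiro. Suppose Hiro is a liar.
Then Nadia's statement comes out false, contradicting Nadia being a truth-teller.
So Hiro is a truth-teller.
With that fixed, Divya's statement is true, so Divya is a truth-teller.

Beata: liar, Nadia: truth-teller, Hiro: truth-teller, Divya: truth-teller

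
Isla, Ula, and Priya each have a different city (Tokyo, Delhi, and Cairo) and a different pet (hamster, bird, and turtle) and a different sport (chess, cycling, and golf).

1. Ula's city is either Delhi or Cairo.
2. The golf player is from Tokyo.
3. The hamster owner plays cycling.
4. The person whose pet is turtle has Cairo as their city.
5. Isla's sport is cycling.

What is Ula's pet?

turtle

With clues 1–4, bird is impossible for Ula's pet.
With clues 1–5, hamster is impossible for Ula's pet.
That leaves turtle.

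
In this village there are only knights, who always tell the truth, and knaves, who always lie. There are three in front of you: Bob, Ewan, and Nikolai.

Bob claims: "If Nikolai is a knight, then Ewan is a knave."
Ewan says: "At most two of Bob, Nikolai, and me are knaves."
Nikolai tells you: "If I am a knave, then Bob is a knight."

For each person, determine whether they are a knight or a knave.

Consider Bob. Suppose Bob is a knight.
Then no assignment of the remaining roles makes every statement match its speaker's type — contradiction.
So Bob is a knave.
Consider Ewan. Suppose Ewan is a knave.
Then Bob's statement comes out true, contradicting Bob being a knave.
So Ewan is a knight.
Consider Nikolai. Suppose Nikolai is a knave.
Then Bob's statement comes out true, contradicting Bob being a knave.
So Nikolai is a knight.

Bob: knave, Ewan: knight, Nikolai: knight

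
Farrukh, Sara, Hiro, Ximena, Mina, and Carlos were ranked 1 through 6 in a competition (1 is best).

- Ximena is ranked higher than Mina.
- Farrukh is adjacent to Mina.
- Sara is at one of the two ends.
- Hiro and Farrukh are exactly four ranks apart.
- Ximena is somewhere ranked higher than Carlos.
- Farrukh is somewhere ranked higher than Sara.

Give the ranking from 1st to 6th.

From clue 1: Ximena is in {1,2,3,4,5}.
From clues 1–2: Ximena is in {1,2,3,4}.
From clues 1–3: Sara is in {1,6}.
From clues 1–4: Farrukh is in {5,6}.
From clues 1–6: Hiro → rank 1, Ximena → rank 2, Carlos → rank 3, Mina → rank 4, Farrukh → rank 5, Sara → rank 6.

Hiro, Ximena, Carlos, Mina, Farrukh, Sara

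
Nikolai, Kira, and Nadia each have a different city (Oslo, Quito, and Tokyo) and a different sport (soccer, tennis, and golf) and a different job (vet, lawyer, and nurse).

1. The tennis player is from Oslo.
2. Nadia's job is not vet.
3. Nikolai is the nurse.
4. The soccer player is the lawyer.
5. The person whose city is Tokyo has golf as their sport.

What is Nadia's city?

Quito

With clues 1–4, Oslo is impossible for Nadia's city.
With clues 1–5, Tokyo is impossible for Nadia's city.
That leaves Quito.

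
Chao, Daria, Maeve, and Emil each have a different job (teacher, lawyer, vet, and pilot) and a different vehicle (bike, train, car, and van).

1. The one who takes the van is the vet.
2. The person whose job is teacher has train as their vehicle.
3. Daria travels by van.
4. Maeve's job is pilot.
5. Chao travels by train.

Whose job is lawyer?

Emil

With clues 1–3, Daria is impossible for the one with job lawyer.
With clues 1–4, Maeve is impossible for the one with job lawyer.
With clues 1–5, Chao is impossible for the one with job lawyer.
That leaves Emil.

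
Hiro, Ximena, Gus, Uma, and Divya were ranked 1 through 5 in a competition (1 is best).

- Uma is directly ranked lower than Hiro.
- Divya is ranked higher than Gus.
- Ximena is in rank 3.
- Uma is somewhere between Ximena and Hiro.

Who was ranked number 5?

Gus

With clue 1, Hiro is ruled out for rank 5.
With clues 1–2, Divya is ruled out for rank 5.
With clues 1–3, Ximena is ruled out for rank 5.
With clues 1–4, Uma is ruled out for rank 5.
So rank 5 is Gus.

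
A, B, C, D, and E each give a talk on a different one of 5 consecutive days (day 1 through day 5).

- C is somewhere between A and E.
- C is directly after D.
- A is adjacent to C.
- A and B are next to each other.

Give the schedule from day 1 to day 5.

From clue 1: C is in {2,3,4}.
From clues 1–2: C is in {3,4}.
From clues 1–3: A is in {4,5}.
From clues 1–4: E → day 1, D → day 2, C → day 3, A → day 4, B → day 5.

E, D, C, A, B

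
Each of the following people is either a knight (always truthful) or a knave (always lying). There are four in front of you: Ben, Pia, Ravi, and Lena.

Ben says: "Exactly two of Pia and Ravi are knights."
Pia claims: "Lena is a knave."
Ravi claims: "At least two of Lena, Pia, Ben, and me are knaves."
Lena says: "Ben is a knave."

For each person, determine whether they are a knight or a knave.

Consider Ben. Suppose Ben is a knight.
Then no assignment of the remaining roles makes every statement match its speaker's type — contradiction.
So Ben is a knave.
With that fixed, Lena's statement is true, so Lena is a knight.
With that fixed, Pia's statement is false, so Pia is a knave.
With that fixed, Ravi's statement is true, so Ravi is a knight.

Ben: knave, Pia: knave, Ravi: knight, Lena: knight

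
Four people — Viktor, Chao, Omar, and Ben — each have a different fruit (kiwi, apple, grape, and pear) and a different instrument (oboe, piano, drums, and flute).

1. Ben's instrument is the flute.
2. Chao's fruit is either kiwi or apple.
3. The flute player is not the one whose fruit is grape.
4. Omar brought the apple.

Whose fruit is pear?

Ben

With clues 1–2, Chao is impossible for the one with fruit pear.
With clues 1–4, Omar and Viktor are impossible for the one with fruit pear.
That leaves Ben.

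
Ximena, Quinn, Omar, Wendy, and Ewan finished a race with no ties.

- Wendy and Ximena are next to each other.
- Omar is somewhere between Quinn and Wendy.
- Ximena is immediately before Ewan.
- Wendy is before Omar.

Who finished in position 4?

With clues 1–3, Ewan, Quinn, and Wendy are ruled out for place 4.
With clues 1–4, Ximena is ruled out for place 4.
So place 4 is Omar.

Omar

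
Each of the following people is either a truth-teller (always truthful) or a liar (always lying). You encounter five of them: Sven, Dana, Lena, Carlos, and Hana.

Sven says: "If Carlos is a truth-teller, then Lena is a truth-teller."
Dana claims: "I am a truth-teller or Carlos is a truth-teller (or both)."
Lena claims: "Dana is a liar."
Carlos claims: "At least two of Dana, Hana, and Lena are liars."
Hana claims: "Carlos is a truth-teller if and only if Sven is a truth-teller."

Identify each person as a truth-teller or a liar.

Consider Sven. Suppose Sven is a truth-teller.
Then no assignment of the remaining roles makes every statement match its speaker's type — contradiction.
So Sven is a liar.
Consider Dana. Suppose Dana is a liar.
Then no assignment of the remaining roles makes every statement match its speaker's type — contradiction.
So Dana is a truth-teller.
With that fixed, Lena's statement is false, so Lena is a liar.
Consider Carlos. Suppose Carlos is a liar.
Then Sven's statement comes out true, contradicting Sven being a liar.
So Carlos is a truth-teller.
With that fixed, Hana's statement is false, so Hana is a liar.

Sven: liar, Dana: truth-teller, Lena: liar, Carlos: truth-teller, Hana: liar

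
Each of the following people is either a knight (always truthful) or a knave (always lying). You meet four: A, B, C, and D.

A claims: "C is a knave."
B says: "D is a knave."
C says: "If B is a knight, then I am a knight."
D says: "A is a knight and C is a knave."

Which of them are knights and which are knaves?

A: knave, B: knight, C: knight, D: knave

Consider A. Suppose A is a knight.
Then no assignment of the remaining roles makes every statement match its speaker's type — contradiction.
So A is a knave.
With that fixed, D's statement is false, so D is a knave.
With that fixed, B's statement is true, so B is a knight.
Consider C. Suppose C is a knave.
Then A's statement comes out true, contradicting A being a knave.
So C is a knight.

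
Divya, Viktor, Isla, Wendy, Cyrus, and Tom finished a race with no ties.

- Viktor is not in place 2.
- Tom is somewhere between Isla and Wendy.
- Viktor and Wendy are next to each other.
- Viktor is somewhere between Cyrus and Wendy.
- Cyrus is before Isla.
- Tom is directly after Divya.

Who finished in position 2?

With clue 1, Viktor is ruled out for place 2.
With clues 1–5, Tom is ruled out for place 2.
With clues 1–6, Cyrus, Divya, and Wendy are ruled out for place 2.
So place 2 is Isla.

Isla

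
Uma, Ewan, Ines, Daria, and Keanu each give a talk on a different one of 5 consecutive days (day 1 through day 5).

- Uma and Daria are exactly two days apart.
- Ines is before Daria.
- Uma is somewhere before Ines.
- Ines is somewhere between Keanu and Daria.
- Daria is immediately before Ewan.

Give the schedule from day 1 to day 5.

From clues 1–2: Ines is in {1,2,3,4}.
From clues 1–3: Uma is in {1,2,3}.
From clues 1–4: Uma is in {2,3}.
From clues 1–5: Keanu → day 1, Uma → day 2, Ines → day 3, Daria → day 4, Ewan → day 5.

Keanu, Uma, Ines, Daria, Ewan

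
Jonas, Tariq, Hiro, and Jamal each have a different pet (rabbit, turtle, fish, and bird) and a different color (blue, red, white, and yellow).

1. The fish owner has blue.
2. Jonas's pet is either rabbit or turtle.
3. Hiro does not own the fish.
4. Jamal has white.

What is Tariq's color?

With clues 1–4, red, white, and yellow are impossible for Tariq's color.
That leaves blue.

blue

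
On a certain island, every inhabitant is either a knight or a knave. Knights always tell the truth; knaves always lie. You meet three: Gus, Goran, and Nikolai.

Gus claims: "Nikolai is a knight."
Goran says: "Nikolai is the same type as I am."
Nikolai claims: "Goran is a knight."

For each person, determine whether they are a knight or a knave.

Gus: knight, Goran: knight, Nikolai: knight

Consider Gus. Suppose Gus is a knave.
Then no assignment of the remaining roles makes every statement match its speaker's type — contradiction.
So Gus is a knight.
Consider Goran. Suppose Goran is a knave.
Then no assignment of the remaining roles makes every statement match its speaker's type — contradiction.
So Goran is a knight.
With that fixed, Nikolai's statement is true, so Nikolai is a knight.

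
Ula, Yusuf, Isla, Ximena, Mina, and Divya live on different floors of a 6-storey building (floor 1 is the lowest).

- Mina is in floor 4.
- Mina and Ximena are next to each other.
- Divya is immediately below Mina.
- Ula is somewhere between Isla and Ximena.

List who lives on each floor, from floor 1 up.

Isla, Ula, Divya, Mina, Ximena, Yusuf

From clue 1: Mina → floor 4.
From clues 1–2: Ximena is in {3,5}.
From clues 1–3: Divya → floor 3, Ximena → floor 5.
From clues 1–4: Isla → floor 1, Ula → floor 2, Yusuf → floor 6.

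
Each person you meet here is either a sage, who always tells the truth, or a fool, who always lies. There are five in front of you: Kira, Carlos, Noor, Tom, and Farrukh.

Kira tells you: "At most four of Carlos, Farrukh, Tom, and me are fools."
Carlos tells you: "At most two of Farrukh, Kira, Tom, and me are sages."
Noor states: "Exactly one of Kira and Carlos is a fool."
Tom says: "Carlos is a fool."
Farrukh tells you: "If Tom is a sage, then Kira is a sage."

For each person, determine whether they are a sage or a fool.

Kira: sage, Carlos: fool, Noor: sage, Tom: sage, Farrukh: sage

Regardless of anyone's role, Kira's statement is true, so Kira is a sage.
With that fixed, Farrukh's statement is true, so Farrukh is a sage.
Consider Carlos. Suppose Carlos is a sage.
Then Carlos's own statement would have to be true, but it can't be — contradiction.
So Carlos is a fool.
With that fixed, Noor's statement is true, so Noor is a sage.
With that fixed, Tom's statement is true, so Tom is a sage.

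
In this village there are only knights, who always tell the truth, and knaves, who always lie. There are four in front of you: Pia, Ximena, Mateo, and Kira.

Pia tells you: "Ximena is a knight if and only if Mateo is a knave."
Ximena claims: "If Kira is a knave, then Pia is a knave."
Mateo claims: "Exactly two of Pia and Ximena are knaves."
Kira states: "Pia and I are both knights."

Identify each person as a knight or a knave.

Pia: knight, Ximena: knight, Mateo: knave, Kira: knight

Consider Pia. Suppose Pia is a knave.
Then no assignment of the remaining roles makes every statement match its speaker's type — contradiction.
So Pia is a knight.
With that fixed, Mateo's statement is false, so Mateo is a knave.
Consider Ximena. Suppose Ximena is a knave.
Then Pia's statement comes out false, contradicting Pia being a knight.
So Ximena is a knight.
Consider Kira. Suppose Kira is a knave.
Then Ximena's statement comes out false, contradicting Ximena being a knight.
So Kira is a knight.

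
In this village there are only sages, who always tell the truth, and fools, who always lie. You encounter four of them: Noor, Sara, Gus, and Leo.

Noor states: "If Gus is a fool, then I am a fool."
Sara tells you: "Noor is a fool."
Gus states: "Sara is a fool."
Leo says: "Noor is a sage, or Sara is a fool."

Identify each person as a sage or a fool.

Noor: sage, Sara: fool, Gus: sage, Leo: sage

Consider Noor. Suppose Noor is a fool.
Then Noor's own statement would have to be false, but it can't be — contradiction.
So Noor is a sage.
With that fixed, Sara's statement is false, so Sara is a fool.
With that fixed, Gus's statement is true, so Gus is a sage.
With that fixed, Leo's statement is true, so Leo is a sage.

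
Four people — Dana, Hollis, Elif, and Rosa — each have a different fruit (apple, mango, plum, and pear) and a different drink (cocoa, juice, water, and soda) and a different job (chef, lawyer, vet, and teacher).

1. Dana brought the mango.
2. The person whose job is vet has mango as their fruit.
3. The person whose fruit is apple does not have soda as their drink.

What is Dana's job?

With clues 1–2, chef, lawyer, and teacher are impossible for Dana's job.
That leaves vet.

vet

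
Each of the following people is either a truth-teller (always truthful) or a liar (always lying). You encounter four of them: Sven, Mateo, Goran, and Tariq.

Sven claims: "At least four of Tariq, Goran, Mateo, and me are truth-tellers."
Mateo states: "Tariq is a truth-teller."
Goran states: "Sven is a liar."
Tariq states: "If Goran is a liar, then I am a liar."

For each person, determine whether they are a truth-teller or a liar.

Sven: liar, Mateo: truth-teller, Goran: truth-teller, Tariq: truth-teller

Consider Sven. Suppose Sven is a truth-teller.
Then no assignment of the remaining roles makes every statement match its speaker's type — contradiction.
So Sven is a liar.
With that fixed, Goran's statement is true, so Goran is a truth-teller.
With that fixed, Tariq's statement is true, so Tariq is a truth-teller.
With that fixed, Mateo's statement is true, so Mateo is a truth-teller.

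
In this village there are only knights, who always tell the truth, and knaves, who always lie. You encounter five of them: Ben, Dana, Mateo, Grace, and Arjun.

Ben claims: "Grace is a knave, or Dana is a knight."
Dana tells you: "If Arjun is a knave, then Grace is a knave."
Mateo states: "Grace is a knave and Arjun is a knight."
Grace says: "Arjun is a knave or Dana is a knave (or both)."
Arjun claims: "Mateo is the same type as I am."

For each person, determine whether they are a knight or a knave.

Consider Ben. Suppose Ben is a knave.
Then no assignment of the remaining roles makes every statement match its speaker's type — contradiction.
So Ben is a knight.
Consider Dana. Suppose Dana is a knave.
Then no assignment of the remaining roles makes every statement match its speaker's type — contradiction.
So Dana is a knight.
Consider Mateo. Suppose Mateo is a knave.
Then whichever role Arjun has, Arjun's statement has the wrong truth value — contradiction.
So Mateo is a knight.
Consider Grace. Suppose Grace is a knight.
Then Mateo's statement comes out false, contradicting Mateo being a knight.
So Grace is a knave.
Consider Arjun. Suppose Arjun is a knave.
Then Mateo's statement comes out false, contradicting Mateo being a knight.
So Arjun is a knight.

Ben: knight, Dana: knight, Mateo: knight, Grace: knave, Arjun: knight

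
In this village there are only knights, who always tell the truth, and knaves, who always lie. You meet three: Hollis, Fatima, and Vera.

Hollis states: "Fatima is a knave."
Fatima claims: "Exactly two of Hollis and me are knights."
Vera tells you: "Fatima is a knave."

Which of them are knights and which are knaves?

Consider Hollis. Suppose Hollis is a knave.
Then no assignment of the remaining roles makes every statement match its speaker's type — contradiction.
So Hollis is a knight.
Consider Fatima. Suppose Fatima is a knight.
Then Hollis's statement comes out false, contradicting Hollis being a knight.
So Fatima is a knave.
With that fixed, Vera's statement is true, so Vera is a knight.

Hollis: knight, Fatima: knave, Vera: knight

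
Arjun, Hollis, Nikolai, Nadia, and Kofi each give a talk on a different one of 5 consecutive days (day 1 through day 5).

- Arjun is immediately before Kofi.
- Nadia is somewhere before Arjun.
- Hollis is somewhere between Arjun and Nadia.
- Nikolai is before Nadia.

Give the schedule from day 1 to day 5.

Nikolai, Nadia, Hollis, Arjun, Kofi

From clue 1: Arjun is in {1,2,3,4}.
From clues 1–2: Arjun is in {2,3,4}.
From clues 1–3: Arjun is in {3,4}.
From clues 1–4: Nikolai → day 1, Nadia → day 2, Hollis → day 3, Arjun → day 4, Kofi → day 5.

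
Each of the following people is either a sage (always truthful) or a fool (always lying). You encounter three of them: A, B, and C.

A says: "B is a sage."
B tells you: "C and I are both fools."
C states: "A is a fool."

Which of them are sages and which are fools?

A: fool, B: fool, C: sage

Consider A. Suppose A is a sage.
Then no assignment of the remaining roles makes every statement match its speaker's type — contradiction.
So A is a fool.
With that fixed, C's statement is true, so C is a sage.
With that fixed, B's statement is false, so B is a fool.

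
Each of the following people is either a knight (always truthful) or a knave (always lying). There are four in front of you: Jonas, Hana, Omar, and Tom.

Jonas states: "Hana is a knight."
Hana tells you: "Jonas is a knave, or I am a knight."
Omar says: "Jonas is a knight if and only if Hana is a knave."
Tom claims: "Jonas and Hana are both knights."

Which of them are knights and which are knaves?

Consider Jonas. Suppose Jonas is a knave.
Then no assignment of the remaining roles makes every statement match its speaker's type — contradiction.
So Jonas is a knight.
Consider Hana. Suppose Hana is a knave.
Then Jonas's statement comes out false, contradicting Jonas being a knight.
So Hana is a knight.
With that fixed, Omar's statement is false, so Omar is a knave.
With that fixed, Tom's statement is true, so Tom is a knight.

Jonas: knight, Hana: knight, Omar: knave, Tom: knight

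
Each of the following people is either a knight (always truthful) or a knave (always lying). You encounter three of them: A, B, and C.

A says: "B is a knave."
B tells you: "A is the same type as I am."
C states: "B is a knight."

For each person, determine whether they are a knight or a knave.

A: knight, B: knave, C: knave

Consider A. Suppose A is a knave.
Then whichever role B has, B's statement has the wrong truth value — contradiction.
So A is a knight.
Consider B. Suppose B is a knight.
Then A's statement comes out false, contradicting A being a knight.
So B is a knave.
With that fixed, C's statement is false, so C is a knave.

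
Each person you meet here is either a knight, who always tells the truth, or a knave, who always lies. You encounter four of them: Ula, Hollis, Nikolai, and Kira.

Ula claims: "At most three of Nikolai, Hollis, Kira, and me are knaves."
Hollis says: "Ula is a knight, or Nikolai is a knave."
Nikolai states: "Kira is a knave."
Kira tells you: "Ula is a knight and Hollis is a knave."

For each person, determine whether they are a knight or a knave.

Consider Ula. Suppose Ula is a knave.
Then no assignment of the remaining roles makes every statement match its speaker's type — contradiction.
So Ula is a knight.
With that fixed, Hollis's statement is true, so Hollis is a knight.
With that fixed, Kira's statement is false, so Kira is a knave.
With that fixed, Nikolai's statement is true, so Nikolai is a knight.

Ula: knight, Hollis: knight, Nikolai: knight, Kira: knave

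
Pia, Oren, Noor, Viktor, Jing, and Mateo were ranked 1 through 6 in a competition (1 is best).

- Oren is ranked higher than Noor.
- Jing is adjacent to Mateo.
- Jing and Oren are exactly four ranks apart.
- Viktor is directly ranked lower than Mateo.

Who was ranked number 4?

Pia

With clues 1–3, Jing and Oren are ruled out for rank 4.
With clues 1–4, Mateo, Noor, and Viktor are ruled out for rank 4.
So rank 4 is Pia.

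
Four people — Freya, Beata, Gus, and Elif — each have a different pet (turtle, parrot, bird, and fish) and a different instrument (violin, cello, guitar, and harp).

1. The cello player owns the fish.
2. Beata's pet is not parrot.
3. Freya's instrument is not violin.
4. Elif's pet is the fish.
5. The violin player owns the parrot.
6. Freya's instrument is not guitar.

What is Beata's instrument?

guitar

With clues 1–4, cello is impossible for Beata's instrument.
With clues 1–5, violin is impossible for Beata's instrument.
With clues 1–6, harp is impossible for Beata's instrument.
That leaves guitar.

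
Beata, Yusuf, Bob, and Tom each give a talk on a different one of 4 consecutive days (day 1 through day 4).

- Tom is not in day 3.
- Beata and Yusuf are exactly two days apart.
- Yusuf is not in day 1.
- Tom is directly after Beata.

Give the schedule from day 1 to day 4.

Beata, Tom, Yusuf, Bob

From clue 1: Tom is in {1,2,4}.
From clues 1–2: Bob is in {2,3,4}.
From clues 1–3: Beata is in {1,2,4}.
From clues 1–4: Beata → day 1, Tom → day 2, Yusuf → day 3, Bob → day 4.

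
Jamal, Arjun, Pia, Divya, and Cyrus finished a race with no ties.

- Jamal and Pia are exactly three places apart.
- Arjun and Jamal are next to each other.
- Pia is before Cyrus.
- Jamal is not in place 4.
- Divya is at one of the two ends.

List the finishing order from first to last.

Divya, Pia, Cyrus, Arjun, Jamal

From clue 1: Jamal is in {1,2,4,5}.
From clues 1–3: Jamal is in {1,4,5}.
From clues 1–4: Jamal is in {1,5}.
From clues 1–5: Divya → place 1, Pia → place 2, Cyrus → place 3, Arjun → place 4, Jamal → place 5.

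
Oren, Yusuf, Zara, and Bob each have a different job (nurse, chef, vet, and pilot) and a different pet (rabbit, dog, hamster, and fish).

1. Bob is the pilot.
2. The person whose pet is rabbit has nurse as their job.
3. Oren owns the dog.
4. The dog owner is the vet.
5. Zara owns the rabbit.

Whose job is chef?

Clue 1 rules out Bob for the one with job chef.
With clues 1–4, Oren is impossible for the one with job chef.
With clues 1–5, Zara is impossible for the one with job chef.
That leaves Yusuf.

Yusuf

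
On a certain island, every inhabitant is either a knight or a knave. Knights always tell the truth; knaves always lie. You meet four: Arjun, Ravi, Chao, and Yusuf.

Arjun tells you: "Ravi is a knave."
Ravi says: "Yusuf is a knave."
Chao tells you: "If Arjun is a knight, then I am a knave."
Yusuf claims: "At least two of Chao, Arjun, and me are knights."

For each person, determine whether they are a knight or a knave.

Consider Arjun. Suppose Arjun is a knight.
Then whichever role Chao has, Chao's statement has the wrong truth value — contradiction.
So Arjun is a knave.
With that fixed, Chao's statement is true, so Chao is a knight.
Consider Ravi. Suppose Ravi is a knave.
Then Arjun's statement comes out true, contradicting Arjun being a knave.
So Ravi is a knight.
Consider Yusuf. Suppose Yusuf is a knight.
Then Ravi's statement comes out false, contradicting Ravi being a knight.
So Yusuf is a knave.

Arjun: knave, Ravi: knight, Chao: knight, Yusuf: knave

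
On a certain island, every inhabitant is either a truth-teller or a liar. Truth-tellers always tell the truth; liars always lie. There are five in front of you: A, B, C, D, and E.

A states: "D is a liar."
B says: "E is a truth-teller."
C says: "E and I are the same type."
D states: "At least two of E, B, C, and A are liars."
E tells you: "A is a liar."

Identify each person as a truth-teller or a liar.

Consider A. Suppose A is a truth-teller.
Then no assignment of the remaining roles makes every statement match its speaker's type — contradiction.
So A is a liar.
With that fixed, E's statement is true, so E is a truth-teller.
With that fixed, B's statement is true, so B is a truth-teller.
Consider C. Suppose C is a truth-teller.
Then no assignment of the remaining roles makes every statement match its speaker's type — contradiction.
So C is a liar.
With that fixed, D's statement is true, so D is a truth-teller.

A: liar, B: truth-teller, C: liar, D: truth-teller, E: truth-teller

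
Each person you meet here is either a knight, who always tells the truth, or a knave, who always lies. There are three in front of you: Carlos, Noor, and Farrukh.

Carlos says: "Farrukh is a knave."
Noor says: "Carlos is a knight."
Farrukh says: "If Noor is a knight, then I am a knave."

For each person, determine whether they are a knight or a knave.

Carlos: knave, Noor: knave, Farrukh: knight

Consider Carlos. Suppose Carlos is a knight.
Then no assignment of the remaining roles makes every statement match its speaker's type — contradiction.
So Carlos is a knave.
With that fixed, Noor's statement is false, so Noor is a knave.
With that fixed, Farrukh's statement is true, so Farrukh is a knight.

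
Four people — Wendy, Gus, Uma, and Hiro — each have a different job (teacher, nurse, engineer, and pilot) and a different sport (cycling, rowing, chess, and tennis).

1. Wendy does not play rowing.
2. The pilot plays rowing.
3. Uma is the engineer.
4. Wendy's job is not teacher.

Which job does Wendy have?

nurse

With clues 1–2, pilot is impossible for Wendy's job.
With clues 1–3, engineer is impossible for Wendy's job.
With clues 1–4, teacher is impossible for Wendy's job.
That leaves nurse.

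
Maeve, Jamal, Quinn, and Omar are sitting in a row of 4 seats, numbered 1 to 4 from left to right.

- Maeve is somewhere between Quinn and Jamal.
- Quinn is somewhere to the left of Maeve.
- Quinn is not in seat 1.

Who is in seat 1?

Omar

With clue 1, Maeve is ruled out for seat 1.
With clues 1–2, Jamal is ruled out for seat 1.
With clues 1–3, Quinn is ruled out for seat 1.
So seat 1 is Omar.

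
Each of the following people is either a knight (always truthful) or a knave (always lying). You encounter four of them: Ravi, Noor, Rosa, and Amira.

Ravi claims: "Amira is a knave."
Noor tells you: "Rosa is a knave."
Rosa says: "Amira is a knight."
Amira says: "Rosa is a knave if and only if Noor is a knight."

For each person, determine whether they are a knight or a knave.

Ravi: knave, Noor: knave, Rosa: knight, Amira: knight

Consider Ravi. Suppose Ravi is a knight.
Then no assignment of the remaining roles makes every statement match its speaker's type — contradiction.
So Ravi is a knave.
Consider Noor. Suppose Noor is a knight.
Then no assignment of the remaining roles makes every statement match its speaker's type — contradiction.
So Noor is a knave.
Consider Rosa. Suppose Rosa is a knave.
Then Noor's statement comes out true, contradicting Noor being a knave.
So Rosa is a knight.
With that fixed, Amira's statement is true, so Amira is a knight.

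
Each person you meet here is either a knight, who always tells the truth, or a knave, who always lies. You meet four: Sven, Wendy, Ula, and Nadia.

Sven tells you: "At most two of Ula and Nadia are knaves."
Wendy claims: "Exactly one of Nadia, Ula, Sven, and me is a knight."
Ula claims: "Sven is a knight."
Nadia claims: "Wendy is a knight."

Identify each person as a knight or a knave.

Sven: knight, Wendy: knave, Ula: knight, Nadia: knave

Regardless of anyone's role, Sven's statement is true, so Sven is a knight.
With that fixed, Ula's statement is true, so Ula is a knight.
With that fixed, Wendy's statement is false, so Wendy is a knave.
With that fixed, Nadia's statement is false, so Nadia is a knave.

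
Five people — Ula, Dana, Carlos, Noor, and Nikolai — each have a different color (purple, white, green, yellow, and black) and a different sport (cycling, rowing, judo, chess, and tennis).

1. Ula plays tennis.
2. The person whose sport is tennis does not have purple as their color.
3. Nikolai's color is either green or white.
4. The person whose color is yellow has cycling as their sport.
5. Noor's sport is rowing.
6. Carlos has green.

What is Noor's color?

With clues 1–5, yellow is impossible for Noor's color.
With clues 1–6, black, green, and white are impossible for Noor's color.
That leaves purple.

purple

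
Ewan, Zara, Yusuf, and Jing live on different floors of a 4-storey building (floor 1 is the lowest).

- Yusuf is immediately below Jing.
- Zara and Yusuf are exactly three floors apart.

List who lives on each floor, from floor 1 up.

Yusuf, Jing, Ewan, Zara

From clue 1: Yusuf is in {1,2,3}.
From clues 1–2: Yusuf → floor 1, Jing → floor 2, Ewan → floor 3, Zara → floor 4.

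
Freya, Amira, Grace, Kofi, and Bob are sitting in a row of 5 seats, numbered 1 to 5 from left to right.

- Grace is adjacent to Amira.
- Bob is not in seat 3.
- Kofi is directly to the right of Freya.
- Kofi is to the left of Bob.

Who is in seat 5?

With clues 1–3, Freya is ruled out for seat 5.
With clues 1–4, Amira, Grace, and Kofi are ruled out for seat 5.
So seat 5 is Bob.

Bob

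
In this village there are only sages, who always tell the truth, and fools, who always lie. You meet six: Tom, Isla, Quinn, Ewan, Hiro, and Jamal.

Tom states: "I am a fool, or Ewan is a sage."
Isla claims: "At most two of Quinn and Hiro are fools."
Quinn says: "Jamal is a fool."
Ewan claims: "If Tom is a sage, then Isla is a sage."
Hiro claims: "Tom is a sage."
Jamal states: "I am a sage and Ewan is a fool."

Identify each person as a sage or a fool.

Regardless of anyone's role, Isla's statement is true, so Isla is a sage.
With that fixed, Ewan's statement is true, so Ewan is a sage.
With that fixed, Jamal's statement is false, so Jamal is a fool.
With that fixed, Tom's statement is true, so Tom is a sage.
With that fixed, Quinn's statement is true, so Quinn is a sage.
With that fixed, Hiro's statement is true, so Hiro is a sage.

Tom: sage, Isla: sage, Quinn: sage, Ewan: sage, Hiro: sage, Jamal: fool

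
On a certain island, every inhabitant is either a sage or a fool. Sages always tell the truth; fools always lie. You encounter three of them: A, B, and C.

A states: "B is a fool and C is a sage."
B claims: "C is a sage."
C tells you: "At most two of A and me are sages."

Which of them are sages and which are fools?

Regardless of anyone's role, C's statement is true, so C is a sage.
With that fixed, B's statement is true, so B is a sage.
With that fixed, A's statement is false, so A is a fool.

A: fool, B: sage, C: sage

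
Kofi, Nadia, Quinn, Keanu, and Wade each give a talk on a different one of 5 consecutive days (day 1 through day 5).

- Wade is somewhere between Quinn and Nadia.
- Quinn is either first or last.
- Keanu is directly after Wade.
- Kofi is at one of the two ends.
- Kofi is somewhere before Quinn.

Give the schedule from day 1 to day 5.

Kofi, Nadia, Wade, Keanu, Quinn

From clue 1: Wade is in {2,3,4}.
From clues 1–2: Quinn is in {1,5}.
From clues 1–4: Kofi is in {1,5}.
From clues 1–5: Kofi → day 1, Nadia → day 2, Wade → day 3, Keanu → day 4, Quinn → day 5.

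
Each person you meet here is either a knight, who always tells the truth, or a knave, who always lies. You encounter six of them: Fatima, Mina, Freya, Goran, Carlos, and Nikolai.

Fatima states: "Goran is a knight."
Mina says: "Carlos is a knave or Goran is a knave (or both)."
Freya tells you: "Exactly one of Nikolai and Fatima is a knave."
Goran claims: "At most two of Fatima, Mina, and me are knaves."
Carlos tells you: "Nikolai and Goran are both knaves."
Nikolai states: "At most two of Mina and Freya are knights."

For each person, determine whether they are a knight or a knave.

Fatima: knight, Mina: knight, Freya: knave, Goran: knight, Carlos: knave, Nikolai: knight

Regardless of anyone's role, Nikolai's statement is true, so Nikolai is a knight.
With that fixed, Carlos's statement is false, so Carlos is a knave.
With that fixed, Mina's statement is true, so Mina is a knight.
With that fixed, Goran's statement is true, so Goran is a knight.
With that fixed, Fatima's statement is true, so Fatima is a knight.
With that fixed, Freya's statement is false, so Freya is a knave.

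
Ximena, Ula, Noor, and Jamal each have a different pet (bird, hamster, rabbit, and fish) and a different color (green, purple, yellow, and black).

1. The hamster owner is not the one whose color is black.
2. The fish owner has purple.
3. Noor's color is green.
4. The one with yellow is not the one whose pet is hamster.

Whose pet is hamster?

Noor

With clues 1–4, Jamal, Ula, and Ximena are impossible for the one with pet hamster.
That leaves Noor.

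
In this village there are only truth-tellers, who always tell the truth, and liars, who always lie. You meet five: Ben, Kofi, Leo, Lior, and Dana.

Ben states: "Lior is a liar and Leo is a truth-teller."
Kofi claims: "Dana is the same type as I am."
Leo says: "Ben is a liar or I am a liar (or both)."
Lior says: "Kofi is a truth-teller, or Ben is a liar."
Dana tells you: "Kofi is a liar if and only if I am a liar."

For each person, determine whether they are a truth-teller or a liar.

Consider Ben. Suppose Ben is a truth-teller.
Then whichever role Leo has, Leo's statement has the wrong truth value — contradiction.
So Ben is a liar.
With that fixed, Leo's statement is true, so Leo is a truth-teller.
With that fixed, Lior's statement is true, so Lior is a truth-teller.
Consider Kofi. Suppose Kofi is a liar.
Then whichever role Dana has, Dana's statement has the wrong truth value — contradiction.
So Kofi is a truth-teller.
Consider Dana. Suppose Dana is a liar.
Then Kofi's statement comes out false, contradicting Kofi being a truth-teller.
So Dana is a truth-teller.

Ben: liar, Kofi: truth-teller, Leo: truth-teller, Lior: truth-teller, Dana: truth-teller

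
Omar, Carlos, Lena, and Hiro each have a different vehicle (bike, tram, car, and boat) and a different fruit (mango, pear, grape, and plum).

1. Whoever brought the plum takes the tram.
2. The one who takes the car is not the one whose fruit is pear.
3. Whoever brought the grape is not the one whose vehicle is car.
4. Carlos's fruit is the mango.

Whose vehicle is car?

Carlos

With clues 1–4, Hiro, Lena, and Omar are impossible for the one with vehicle car.
That leaves Carlos.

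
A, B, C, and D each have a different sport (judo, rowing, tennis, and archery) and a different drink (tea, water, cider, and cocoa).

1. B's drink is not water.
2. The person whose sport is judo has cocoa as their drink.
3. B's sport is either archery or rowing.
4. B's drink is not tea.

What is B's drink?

cider

Clue 1 rules out water for B's drink.
With clues 1–3, cocoa is impossible for B's drink.
With clues 1–4, tea is impossible for B's drink.
That leaves cider.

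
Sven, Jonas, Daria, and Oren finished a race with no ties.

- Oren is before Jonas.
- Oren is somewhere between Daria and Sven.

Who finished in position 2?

With clues 1–2, Daria, Jonas, and Sven are ruled out for place 2.
So place 2 is Oren.

Oren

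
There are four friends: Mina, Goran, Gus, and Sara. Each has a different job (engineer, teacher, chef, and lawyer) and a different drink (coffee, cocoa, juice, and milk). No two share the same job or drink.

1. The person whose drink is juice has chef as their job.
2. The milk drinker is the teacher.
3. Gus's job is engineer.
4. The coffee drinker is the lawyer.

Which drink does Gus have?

With clues 1–3, juice and milk are impossible for Gus's drink.
With clues 1–4, coffee is impossible for Gus's drink.
That leaves cocoa.

cocoa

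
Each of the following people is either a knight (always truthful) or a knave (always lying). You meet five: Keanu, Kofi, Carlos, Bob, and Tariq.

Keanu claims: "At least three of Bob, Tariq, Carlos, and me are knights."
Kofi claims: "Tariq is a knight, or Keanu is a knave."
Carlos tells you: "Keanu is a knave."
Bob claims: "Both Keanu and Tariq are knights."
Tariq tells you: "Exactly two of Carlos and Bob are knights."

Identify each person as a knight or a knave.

Consider Keanu. Suppose Keanu is a knight.
Then no assignment of the remaining roles makes every statement match its speaker's type — contradiction.
So Keanu is a knave.
With that fixed, Kofi's statement is true, so Kofi is a knight.
With that fixed, Carlos's statement is true, so Carlos is a knight.
With that fixed, Bob's statement is false, so Bob is a knave.
With that fixed, Tariq's statement is false, so Tariq is a knave.

Keanu: knave, Kofi: knight, Carlos: knight, Bob: knave, Tariq: knave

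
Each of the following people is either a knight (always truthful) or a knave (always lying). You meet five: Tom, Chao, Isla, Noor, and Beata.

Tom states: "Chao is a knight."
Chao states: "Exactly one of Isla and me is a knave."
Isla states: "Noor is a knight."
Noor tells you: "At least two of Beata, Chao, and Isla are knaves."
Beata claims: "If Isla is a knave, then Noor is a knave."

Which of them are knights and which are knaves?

Tom: knight, Chao: knight, Isla: knave, Noor: knave, Beata: knight

Consider Tom. Suppose Tom is a knave.
Then no assignment of the remaining roles makes every statement match its speaker's type — contradiction.
So Tom is a knight.
Consider Chao. Suppose Chao is a knave.
Then Tom's statement comes out false, contradicting Tom being a knight.
So Chao is a knight.
Consider Isla. Suppose Isla is a knight.
Then Chao's statement comes out false, contradicting Chao being a knight.
So Isla is a knave.
Consider Noor. Suppose Noor is a knight.
Then Isla's statement comes out true, contradicting Isla being a knave.
So Noor is a knave.
With that fixed, Beata's statement is true, so Beata is a knight.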